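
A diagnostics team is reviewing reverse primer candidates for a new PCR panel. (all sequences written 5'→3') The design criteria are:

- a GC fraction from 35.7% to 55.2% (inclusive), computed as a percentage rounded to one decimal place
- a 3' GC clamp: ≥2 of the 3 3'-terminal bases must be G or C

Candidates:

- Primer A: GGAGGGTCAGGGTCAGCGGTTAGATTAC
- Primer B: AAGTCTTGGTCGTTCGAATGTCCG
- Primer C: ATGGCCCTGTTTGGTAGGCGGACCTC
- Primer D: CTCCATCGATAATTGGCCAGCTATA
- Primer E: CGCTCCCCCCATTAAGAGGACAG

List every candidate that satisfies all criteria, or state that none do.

Primer A (28 nt, A=6 T=6 G=12 C=4): GC 16/28 = 57.1%, outside 35.7–55.2% ✗; 3' end TAC has 1 G/C, need ≥2 ✗ — fails.
Primer B (24 nt, A=4 T=8 G=7 C=5): GC 12/24 = 50.0% ✓; 3' end CCG has 3 G/C ✓ — passes.
Primer C (26 nt, A=3 T=7 G=9 C=7): GC 16/26 = 61.5%, outside 35.7–55.2% ✗; 3' end CTC has 2 G/C ✓ — fails.
Primer D (25 nt, A=7 T=7 G=4 C=7): GC 11/25 = 44.0% ✓; 3' end ATA has 0 G/C, need ≥2 ✗ — fails.
Primer E (23 nt, A=6 T=3 G=5 C=9): GC 14/23 = 60.9%, outside 35.7–55.2% ✗; 3' end CAG has 2 G/C ✓ — fails.

Primer B only.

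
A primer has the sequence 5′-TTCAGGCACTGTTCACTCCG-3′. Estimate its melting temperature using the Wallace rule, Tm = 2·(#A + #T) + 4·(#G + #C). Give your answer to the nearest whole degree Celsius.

Base counts: A=3, T=6, G=4, C=7 (length 20).
Tm = 2·(3+6) + 4·(4+7) = 2·9 + 4·11 = 18 + 44 = 62°C.

62°C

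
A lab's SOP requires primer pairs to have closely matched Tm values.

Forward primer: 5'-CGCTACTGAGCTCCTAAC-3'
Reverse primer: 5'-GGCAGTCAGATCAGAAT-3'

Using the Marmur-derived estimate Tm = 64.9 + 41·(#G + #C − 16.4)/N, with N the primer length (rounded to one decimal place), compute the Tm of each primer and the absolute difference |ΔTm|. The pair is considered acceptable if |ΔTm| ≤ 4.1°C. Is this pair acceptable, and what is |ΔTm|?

|ΔTm| = 5.7°C; the pair is not acceptable.

Forward: G+C = 10, N = 18 → Tm = 64.9 + 41·(10 − 16.4)/18 = 50.3°C.
Reverse: G+C = 8, N = 17 → Tm = 64.9 + 41·(8 − 16.4)/17 = 44.6°C.
|ΔTm| = |50.3 − 44.6| = 5.7°C, > 4.1°C.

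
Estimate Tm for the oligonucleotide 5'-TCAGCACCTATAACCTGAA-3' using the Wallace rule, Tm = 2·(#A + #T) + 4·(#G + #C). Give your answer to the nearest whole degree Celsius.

Base counts: A=7, T=4, G=2, C=6 (length 19).
Tm = 2·(7+4) + 4·(2+6) = 2·11 + 4·8 = 22 + 32 = 54°C.

54°C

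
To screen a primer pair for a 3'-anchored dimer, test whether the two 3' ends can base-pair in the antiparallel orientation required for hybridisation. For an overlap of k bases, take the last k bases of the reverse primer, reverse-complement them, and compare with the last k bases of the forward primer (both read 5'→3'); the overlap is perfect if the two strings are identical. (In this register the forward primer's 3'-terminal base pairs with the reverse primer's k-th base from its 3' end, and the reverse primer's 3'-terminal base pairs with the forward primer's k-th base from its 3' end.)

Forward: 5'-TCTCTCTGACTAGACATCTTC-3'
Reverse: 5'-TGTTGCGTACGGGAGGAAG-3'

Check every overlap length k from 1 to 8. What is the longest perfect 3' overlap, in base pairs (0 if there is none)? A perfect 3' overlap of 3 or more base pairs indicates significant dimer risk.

Last 8 bases (5'→3') — forward …ACATCTTC, reverse …GGAGGAAG.
Reverse complement of the reverse primer's last 8 bases: CTTCCTCC; its first k bases are the reverse complement of the reverse primer's last k bases, so a perfect k-base overlap needs the forward primer's last k bases to equal them.
Comparing (forward last k vs required): k=1: C vs C ✓; k=2: TC vs CT ✗; k=3: TTC vs CTT ✗; k=4: CTTC vs CTTC ✓; k=5: TCTTC vs CTTCC ✗; k=6: ATCTTC vs CTTCCT ✗; k=7: CATCTTC vs CTTCCTC ✗; k=8: ACATCTTC vs CTTCCTCC ✗.
Perfect overlaps at k = 1, 4; the largest is 4.

Longest perfect overlap: 4 complementary base pairs; significant dimer risk (threshold 3).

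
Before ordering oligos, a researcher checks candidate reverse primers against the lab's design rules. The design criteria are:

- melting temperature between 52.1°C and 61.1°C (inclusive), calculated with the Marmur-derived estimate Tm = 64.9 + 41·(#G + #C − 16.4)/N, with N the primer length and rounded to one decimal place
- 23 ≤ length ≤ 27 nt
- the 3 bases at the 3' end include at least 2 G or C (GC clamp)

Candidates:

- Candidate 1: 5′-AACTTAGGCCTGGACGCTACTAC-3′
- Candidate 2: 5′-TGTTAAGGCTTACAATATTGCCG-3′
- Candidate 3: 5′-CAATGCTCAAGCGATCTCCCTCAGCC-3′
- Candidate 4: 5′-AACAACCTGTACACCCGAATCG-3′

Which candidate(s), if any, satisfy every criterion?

Candidate 1 (23 nt, A=6 T=5 G=5 C=7): Tm = 64.9 + 41·(12 − 16.4)/23 = 57.1°C ✓; length 23 ✓; 3' end TAC has 1 G/C, need ≥2 ✗ — fails.
Candidate 2 (23 nt, A=6 T=8 G=5 C=4): Tm = 64.9 + 41·(9 − 16.4)/23 = 51.7°C, outside 52.1–61.1°C ✗; length 23 ✓; 3' end CCG has 3 G/C ✓ — fails.
Candidate 3 (26 nt, A=6 T=5 G=4 C=11): Tm = 64.9 + 41·(15 − 16.4)/26 = 62.7°C, outside 52.1–61.1°C ✗; length 26 ✓; 3' end GCC has 3 G/C ✓ — fails.
Candidate 4 (22 nt, A=8 T=3 G=3 C=8): Tm = 64.9 + 41·(11 − 16.4)/22 = 54.8°C ✓; length 22, outside 23–27 ✗; 3' end TCG has 2 G/C ✓ — fails.

None of the candidates satisfy all criteria.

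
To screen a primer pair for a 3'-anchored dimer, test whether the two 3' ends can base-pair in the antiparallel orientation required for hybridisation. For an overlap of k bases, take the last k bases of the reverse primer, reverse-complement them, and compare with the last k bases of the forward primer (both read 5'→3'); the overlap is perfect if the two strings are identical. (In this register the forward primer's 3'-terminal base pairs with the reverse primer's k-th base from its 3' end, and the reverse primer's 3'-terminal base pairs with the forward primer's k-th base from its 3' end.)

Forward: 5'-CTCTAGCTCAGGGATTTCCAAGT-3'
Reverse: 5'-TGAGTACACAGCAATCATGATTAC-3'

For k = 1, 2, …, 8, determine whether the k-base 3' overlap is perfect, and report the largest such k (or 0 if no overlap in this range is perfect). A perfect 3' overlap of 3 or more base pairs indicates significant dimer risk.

Longest perfect overlap: 2 complementary base pairs; below the dimer-risk threshold (threshold 3).

Last 8 bases (5'→3') — forward …TTCCAAGT, reverse …ATGATTAC.
Reverse complement of the reverse primer's last 8 bases: GTAATCAT; its first k bases are the reverse complement of the reverse primer's last k bases, so a perfect k-base overlap needs the forward primer's last k bases to equal them.
Comparing (forward last k vs required): k=1: T vs G ✗; k=2: GT vs GT ✓; k=3: AGT vs GTA ✗; k=4: AAGT vs GTAA ✗; k=5: CAAGT vs GTAAT ✗; k=6: CCAAGT vs GTAATC ✗; k=7: TCCAAGT vs GTAATCA ✗; k=8: TTCCAAGT vs GTAATCAT ✗.
Only k = 2 is perfect, so the longest perfect 3' overlap is 2.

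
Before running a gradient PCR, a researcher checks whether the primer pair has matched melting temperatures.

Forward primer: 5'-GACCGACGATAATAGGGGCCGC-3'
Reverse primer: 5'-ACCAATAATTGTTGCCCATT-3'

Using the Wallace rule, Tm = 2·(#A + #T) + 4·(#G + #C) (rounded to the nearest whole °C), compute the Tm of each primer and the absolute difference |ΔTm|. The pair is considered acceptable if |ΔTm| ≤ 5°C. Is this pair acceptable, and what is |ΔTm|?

Forward: A=6 T=2 G=8 C=6 → Tm = 2·8 + 4·14 = 72°C.
Reverse: A=6 T=7 G=2 C=5 → Tm = 2·13 + 4·7 = 54°C.
|ΔTm| = |72 − 54| = 18°C, > 5°C.

|ΔTm| = 18°C; the pair is not acceptable.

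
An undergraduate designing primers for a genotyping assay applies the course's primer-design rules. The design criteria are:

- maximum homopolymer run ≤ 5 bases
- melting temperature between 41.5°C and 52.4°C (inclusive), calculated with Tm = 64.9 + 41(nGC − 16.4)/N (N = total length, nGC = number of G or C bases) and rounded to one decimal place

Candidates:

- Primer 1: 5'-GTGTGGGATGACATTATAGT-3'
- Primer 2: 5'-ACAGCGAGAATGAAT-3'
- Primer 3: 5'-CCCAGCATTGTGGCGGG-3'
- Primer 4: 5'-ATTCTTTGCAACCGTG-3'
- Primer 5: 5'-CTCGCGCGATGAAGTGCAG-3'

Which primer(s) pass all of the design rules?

Primer 1 (20 nt, A=5 T=7 G=7 C=1): longest run = 3 ✓; Tm = 64.9 + 41·(8 − 16.4)/20 = 47.7°C ✓ — passes.
Primer 2 (15 nt, A=7 T=2 G=4 C=2): longest run = 2 ✓; Tm = 64.9 + 41·(6 − 16.4)/15 = 36.5°C, outside 41.5–52.4°C ✗ — fails.
Primer 3 (17 nt, A=2 T=3 G=7 C=5): longest run = 3 ✓; Tm = 64.9 + 41·(12 − 16.4)/17 = 54.3°C, outside 41.5–52.4°C ✗ — fails.
Primer 4 (16 nt, A=3 T=6 G=3 C=4): longest run = 3 ✓; Tm = 64.9 + 41·(7 − 16.4)/16 = 40.8°C, outside 41.5–52.4°C ✗ — fails.
Primer 5 (19 nt, A=4 T=3 G=7 C=5): longest run = 2 ✓; Tm = 64.9 + 41·(12 − 16.4)/19 = 55.4°C, outside 41.5–52.4°C ✗ — fails.

Primer 1 only.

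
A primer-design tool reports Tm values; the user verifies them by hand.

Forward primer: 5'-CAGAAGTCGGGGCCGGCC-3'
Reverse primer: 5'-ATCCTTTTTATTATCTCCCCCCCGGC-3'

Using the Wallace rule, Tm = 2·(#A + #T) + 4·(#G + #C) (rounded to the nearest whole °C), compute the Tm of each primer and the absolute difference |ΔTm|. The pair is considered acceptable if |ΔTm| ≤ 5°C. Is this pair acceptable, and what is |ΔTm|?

Forward: A=3 T=1 G=8 C=6 → Tm = 2·4 + 4·14 = 64°C.
Reverse: A=3 T=10 G=2 C=11 → Tm = 2·13 + 4·13 = 78°C.
|ΔTm| = |64 − 78| = 14°C, > 5°C.

|ΔTm| = 14°C; the pair is not acceptable.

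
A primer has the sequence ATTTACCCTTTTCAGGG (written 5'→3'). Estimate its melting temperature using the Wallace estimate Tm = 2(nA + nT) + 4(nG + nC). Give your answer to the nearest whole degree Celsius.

Base counts: A=3, T=7, G=3, C=4 (length 17).
Tm = 2·(3+7) + 4·(3+4) = 2·10 + 4·7 = 20 + 28 = 48°C.

48°C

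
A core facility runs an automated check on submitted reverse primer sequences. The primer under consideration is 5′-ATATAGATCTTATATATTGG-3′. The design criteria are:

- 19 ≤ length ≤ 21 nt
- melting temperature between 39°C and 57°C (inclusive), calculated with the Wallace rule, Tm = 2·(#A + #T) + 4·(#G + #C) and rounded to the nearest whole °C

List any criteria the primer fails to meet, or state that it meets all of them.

Meets all criteria.

Base counts: A=7, T=9, G=3, C=1 (length 20).
length: length 20 ✓
Tm: Tm = 2·16 + 4·4 = 48°C ✓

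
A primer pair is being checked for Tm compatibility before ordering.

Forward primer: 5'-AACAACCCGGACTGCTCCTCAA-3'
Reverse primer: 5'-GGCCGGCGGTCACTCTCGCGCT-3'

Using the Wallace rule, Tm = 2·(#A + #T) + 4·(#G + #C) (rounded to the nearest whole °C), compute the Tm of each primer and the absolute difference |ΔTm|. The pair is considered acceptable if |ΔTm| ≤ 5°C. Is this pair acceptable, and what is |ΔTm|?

|ΔTm| = 10°C; the pair is not acceptable.

Forward: A=7 T=3 G=3 C=9 → Tm = 2·10 + 4·12 = 68°C.
Reverse: A=1 T=4 G=8 C=9 → Tm = 2·5 + 4·17 = 78°C.
|ΔTm| = |68 − 78| = 10°C, > 5°C.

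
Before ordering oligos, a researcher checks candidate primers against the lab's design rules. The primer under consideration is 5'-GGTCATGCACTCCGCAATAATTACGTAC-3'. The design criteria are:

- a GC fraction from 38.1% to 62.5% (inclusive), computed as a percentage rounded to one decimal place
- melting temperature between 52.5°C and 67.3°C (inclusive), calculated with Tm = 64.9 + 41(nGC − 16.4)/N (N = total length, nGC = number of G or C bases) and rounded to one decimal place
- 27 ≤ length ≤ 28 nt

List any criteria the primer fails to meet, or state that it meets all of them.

Base counts: A=8, T=7, G=5, C=8 (length 28).
GC content: GC 13/28 = 46.4% ✓
Tm: Tm = 64.9 + 41·(13 − 16.4)/28 = 59.9°C ✓
length: length 28 ✓

Meets all criteria.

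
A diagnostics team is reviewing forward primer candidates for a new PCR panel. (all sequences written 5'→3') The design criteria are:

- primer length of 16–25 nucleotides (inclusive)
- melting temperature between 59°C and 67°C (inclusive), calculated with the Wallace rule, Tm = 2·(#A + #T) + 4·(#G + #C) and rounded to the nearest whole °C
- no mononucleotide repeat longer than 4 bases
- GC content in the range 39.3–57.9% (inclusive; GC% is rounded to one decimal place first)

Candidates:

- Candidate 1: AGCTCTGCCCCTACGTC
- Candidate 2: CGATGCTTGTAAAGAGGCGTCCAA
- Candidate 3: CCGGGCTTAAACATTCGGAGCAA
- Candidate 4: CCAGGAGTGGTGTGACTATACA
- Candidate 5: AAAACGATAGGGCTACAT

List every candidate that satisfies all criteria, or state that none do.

Candidate 1 (17 nt, A=2 T=4 G=3 C=8): length 17 ✓; Tm = 2·6 + 4·11 = 56°C, outside 59–67°C ✗; longest run = 4 ✓; GC 11/17 = 64.7%, outside 39.3–57.9% ✗ — fails.
Candidate 2 (24 nt, A=7 T=5 G=7 C=5): length 24 ✓; Tm = 2·12 + 4·12 = 72°C, outside 59–67°C ✗; longest run = 3 ✓; GC 12/24 = 50.0% ✓ — fails.
Candidate 3 (23 nt, A=7 T=4 G=6 C=6): length 23 ✓; Tm = 2·11 + 4·12 = 70°C, outside 59–67°C ✗; longest run = 3 ✓; GC 12/23 = 52.2% ✓ — fails.
Candidate 4 (22 nt, A=6 T=5 G=7 C=4): length 22 ✓; Tm = 2·11 + 4·11 = 66°C ✓; longest run = 2 ✓; GC 11/22 = 50.0% ✓ — passes.
Candidate 5 (18 nt, A=8 T=3 G=4 C=3): length 18 ✓; Tm = 2·11 + 4·7 = 50°C, outside 59–67°C ✗; longest run = 4 ✓; GC 7/18 = 38.9%, outside 39.3–57.9% ✗ — fails.

Candidate 4 only.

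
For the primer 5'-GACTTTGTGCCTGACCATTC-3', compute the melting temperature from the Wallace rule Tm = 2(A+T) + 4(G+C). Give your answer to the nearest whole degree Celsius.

Base counts: A=3, T=7, G=4, C=6 (length 20).
Tm = 2·(3+7) + 4·(4+6) = 2·10 + 4·10 = 20 + 40 = 60°C.

60°C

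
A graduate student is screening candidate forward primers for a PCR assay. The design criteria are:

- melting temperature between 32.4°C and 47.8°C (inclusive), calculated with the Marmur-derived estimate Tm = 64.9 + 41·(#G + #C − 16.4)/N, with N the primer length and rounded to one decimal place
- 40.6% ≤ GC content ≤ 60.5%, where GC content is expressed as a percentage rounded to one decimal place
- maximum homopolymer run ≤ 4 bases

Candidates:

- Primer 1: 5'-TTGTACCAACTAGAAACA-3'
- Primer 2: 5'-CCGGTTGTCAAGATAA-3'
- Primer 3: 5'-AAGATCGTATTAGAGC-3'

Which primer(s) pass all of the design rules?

Primer 2 only.

Primer 1 (18 nt, A=8 T=4 G=2 C=4): Tm = 64.9 + 41·(6 − 16.4)/18 = 41.2°C ✓; GC 6/18 = 33.3%, outside 40.6–60.5% ✗; longest run = 3 ✓ — fails.
Primer 2 (16 nt, A=5 T=4 G=4 C=3): Tm = 64.9 + 41·(7 − 16.4)/16 = 40.8°C ✓; GC 7/16 = 43.8% ✓; longest run = 2 ✓ — passes.
Primer 3 (16 nt, A=6 T=4 G=4 C=2): Tm = 64.9 + 41·(6 − 16.4)/16 = 38.3°C ✓; GC 6/16 = 37.5%, outside 40.6–60.5% ✗; longest run = 2 ✓ — fails.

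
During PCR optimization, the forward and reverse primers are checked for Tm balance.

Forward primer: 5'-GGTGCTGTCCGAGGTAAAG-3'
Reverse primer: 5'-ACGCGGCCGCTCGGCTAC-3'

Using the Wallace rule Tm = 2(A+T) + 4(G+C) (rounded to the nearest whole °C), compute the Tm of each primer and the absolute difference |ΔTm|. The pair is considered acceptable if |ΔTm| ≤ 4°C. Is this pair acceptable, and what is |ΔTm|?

|ΔTm| = 4°C; the pair is acceptable.

Forward: A=4 T=4 G=8 C=3 → Tm = 2·8 + 4·11 = 60°C.
Reverse: A=2 T=2 G=6 C=8 → Tm = 2·4 + 4·14 = 64°C.
|ΔTm| = |60 − 64| = 4°C, ≤ 4°C.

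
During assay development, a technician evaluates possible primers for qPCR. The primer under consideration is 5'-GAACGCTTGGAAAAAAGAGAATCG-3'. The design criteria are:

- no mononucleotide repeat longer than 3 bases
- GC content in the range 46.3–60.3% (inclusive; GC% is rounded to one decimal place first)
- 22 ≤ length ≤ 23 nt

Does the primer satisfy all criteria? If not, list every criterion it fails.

Base counts: A=11, T=3, G=7, C=3 (length 24).
homopolymer run: longest run = 6, exceeds 3 ✗
GC content: GC 10/24 = 41.7%, outside 46.3–60.3% ✗
length: length 24, outside 22–23 ✗

Fails: homopolymer run, GC content, length.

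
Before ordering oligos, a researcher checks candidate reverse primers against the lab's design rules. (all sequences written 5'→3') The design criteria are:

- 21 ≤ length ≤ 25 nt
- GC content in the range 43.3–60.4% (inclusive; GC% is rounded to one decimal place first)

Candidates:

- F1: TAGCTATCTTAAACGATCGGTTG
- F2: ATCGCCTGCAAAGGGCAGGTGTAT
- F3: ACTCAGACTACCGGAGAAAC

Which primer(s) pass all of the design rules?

F1 (23 nt, A=6 T=8 G=5 C=4): length 23 ✓; GC 9/23 = 39.1%, outside 43.3–60.4% ✗ — fails.
F2 (24 nt, A=6 T=5 G=8 C=5): length 24 ✓; GC 13/24 = 54.2% ✓ — passes.
F3 (20 nt, A=8 T=2 G=4 C=6): length 20, outside 21–25 ✗; GC 10/20 = 50.0% ✓ — fails.

F2 only.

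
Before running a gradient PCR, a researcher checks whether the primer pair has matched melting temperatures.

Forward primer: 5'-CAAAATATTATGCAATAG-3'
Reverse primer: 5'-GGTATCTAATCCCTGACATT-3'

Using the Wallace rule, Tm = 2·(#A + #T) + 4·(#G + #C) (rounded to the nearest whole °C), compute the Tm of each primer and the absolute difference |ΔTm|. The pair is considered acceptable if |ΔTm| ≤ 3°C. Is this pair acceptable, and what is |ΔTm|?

Forward: A=9 T=5 G=2 C=2 → Tm = 2·14 + 4·4 = 44°C.
Reverse: A=5 T=7 G=3 C=5 → Tm = 2·12 + 4·8 = 56°C.
|ΔTm| = |44 − 56| = 12°C, > 3°C.

|ΔTm| = 12°C; the pair is not acceptable.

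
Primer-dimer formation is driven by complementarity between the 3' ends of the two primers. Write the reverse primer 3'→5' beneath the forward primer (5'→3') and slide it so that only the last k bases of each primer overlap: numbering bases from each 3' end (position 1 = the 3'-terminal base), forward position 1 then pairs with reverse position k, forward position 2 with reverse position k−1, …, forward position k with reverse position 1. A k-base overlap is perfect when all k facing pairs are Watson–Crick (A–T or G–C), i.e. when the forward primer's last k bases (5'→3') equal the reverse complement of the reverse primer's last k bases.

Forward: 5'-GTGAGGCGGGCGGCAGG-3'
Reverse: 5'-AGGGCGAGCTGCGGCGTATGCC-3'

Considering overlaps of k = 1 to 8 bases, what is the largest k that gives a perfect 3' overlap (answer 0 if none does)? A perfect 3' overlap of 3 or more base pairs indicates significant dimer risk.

Last 8 bases (5'→3') — forward …GCGGCAGG, reverse …CGTATGCC.
Reverse complement of the reverse primer's last 8 bases: GGCATACG; its first k bases are the reverse complement of the reverse primer's last k bases, so a perfect k-base overlap needs the forward primer's last k bases to equal them.
Comparing (forward last k vs required): k=1: G vs G ✓; k=2: GG vs GG ✓; k=3: AGG vs GGC ✗; k=4: CAGG vs GGCA ✗; k=5: GCAGG vs GGCAT ✗; k=6: GGCAGG vs GGCATA ✗; k=7: CGGCAGG vs GGCATAC ✗; k=8: GCGGCAGG vs GGCATACG ✗.
Perfect overlaps at k = 1, 2; the largest is 2.

Longest perfect overlap: 2 complementary base pairs; below the dimer-risk threshold (threshold 3).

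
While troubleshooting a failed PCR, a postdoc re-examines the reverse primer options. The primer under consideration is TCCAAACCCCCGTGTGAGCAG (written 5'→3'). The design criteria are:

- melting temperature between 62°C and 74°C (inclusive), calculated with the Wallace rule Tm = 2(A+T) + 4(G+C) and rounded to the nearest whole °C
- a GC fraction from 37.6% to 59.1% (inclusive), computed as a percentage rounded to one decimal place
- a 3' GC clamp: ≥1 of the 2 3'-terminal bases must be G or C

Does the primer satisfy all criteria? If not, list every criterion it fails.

Base counts: A=5, T=3, G=5, C=8 (length 21).
Tm: Tm = 2·8 + 4·13 = 68°C ✓
GC content: GC 13/21 = 61.9%, outside 37.6–59.1% ✗
GC clamp: 3' end AG has 1 G/C ✓

Fails: GC content.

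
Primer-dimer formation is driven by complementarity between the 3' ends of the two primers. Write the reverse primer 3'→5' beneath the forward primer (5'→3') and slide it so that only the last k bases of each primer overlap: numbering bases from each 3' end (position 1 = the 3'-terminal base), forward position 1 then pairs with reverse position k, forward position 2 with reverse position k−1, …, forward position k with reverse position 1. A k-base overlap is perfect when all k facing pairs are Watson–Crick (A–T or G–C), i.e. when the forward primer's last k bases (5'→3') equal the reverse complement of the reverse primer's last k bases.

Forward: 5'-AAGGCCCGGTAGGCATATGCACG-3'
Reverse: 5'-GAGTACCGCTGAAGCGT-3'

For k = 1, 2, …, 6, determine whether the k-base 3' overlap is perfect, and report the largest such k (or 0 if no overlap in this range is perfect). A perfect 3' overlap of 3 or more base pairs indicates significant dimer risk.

Last 6 bases (5'→3') — forward …TGCACG, reverse …AAGCGT.
Reverse complement of the reverse primer's last 6 bases: ACGCTT; its first k bases are the reverse complement of the reverse primer's last k bases, so a perfect k-base overlap needs the forward primer's last k bases to equal them.
Comparing (forward last k vs required): k=1: G vs A ✗; k=2: CG vs AC ✗; k=3: ACG vs ACG ✓; k=4: CACG vs ACGC ✗; k=5: GCACG vs ACGCT ✗; k=6: TGCACG vs ACGCTT ✗.
Only k = 3 is perfect, so the longest perfect 3' overlap is 3.

Longest perfect overlap: 3 complementary base pairs; significant dimer risk (threshold 3).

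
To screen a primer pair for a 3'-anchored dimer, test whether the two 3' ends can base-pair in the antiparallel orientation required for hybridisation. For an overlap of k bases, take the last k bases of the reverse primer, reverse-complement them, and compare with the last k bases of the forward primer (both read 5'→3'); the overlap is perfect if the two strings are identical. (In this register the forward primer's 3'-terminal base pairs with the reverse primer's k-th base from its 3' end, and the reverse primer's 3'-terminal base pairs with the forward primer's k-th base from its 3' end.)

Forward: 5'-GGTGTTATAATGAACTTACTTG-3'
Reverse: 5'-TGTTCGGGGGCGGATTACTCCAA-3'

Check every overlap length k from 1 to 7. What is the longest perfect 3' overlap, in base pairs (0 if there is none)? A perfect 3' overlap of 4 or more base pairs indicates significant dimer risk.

Longest perfect overlap: 3 complementary base pairs; below the dimer-risk threshold (threshold 4).

Last 7 bases (5'→3') — forward …TTACTTG, reverse …ACTCCAA.
Reverse complement of the reverse primer's last 7 bases: TTGGAGT; its first k bases are the reverse complement of the reverse primer's last k bases, so a perfect k-base overlap needs the forward primer's last k bases to equal them.
Comparing (forward last k vs required): k=1: G vs T ✗; k=2: TG vs TT ✗; k=3: TTG vs TTG ✓; k=4: CTTG vs TTGG ✗; k=5: ACTTG vs TTGGA ✗; k=6: TACTTG vs TTGGAG ✗; k=7: TTACTTG vs TTGGAGT ✗.
Only k = 3 is perfect, so the longest perfect 3' overlap is 3.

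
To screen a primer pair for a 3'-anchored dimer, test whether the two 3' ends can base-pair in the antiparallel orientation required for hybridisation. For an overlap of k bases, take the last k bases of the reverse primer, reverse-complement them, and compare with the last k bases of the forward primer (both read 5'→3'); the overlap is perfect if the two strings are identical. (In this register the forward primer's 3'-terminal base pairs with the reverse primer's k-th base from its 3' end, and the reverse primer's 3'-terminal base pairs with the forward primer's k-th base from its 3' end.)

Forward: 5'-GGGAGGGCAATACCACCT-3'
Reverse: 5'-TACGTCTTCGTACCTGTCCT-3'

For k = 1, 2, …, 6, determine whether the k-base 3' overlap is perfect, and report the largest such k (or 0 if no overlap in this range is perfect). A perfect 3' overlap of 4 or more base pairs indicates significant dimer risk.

Longest perfect overlap: 0 complementary base pairs; below the dimer-risk threshold (threshold 4).

Last 6 bases (5'→3') — forward …CCACCT, reverse …TGTCCT.
Reverse complement of the reverse primer's last 6 bases: AGGACA; its first k bases are the reverse complement of the reverse primer's last k bases, so a perfect k-base overlap needs the forward primer's last k bases to equal them.
Comparing (forward last k vs required): k=1: T vs A ✗; k=2: CT vs AG ✗; k=3: CCT vs AGG ✗; k=4: ACCT vs AGGA ✗; k=5: CACCT vs AGGAC ✗; k=6: CCACCT vs AGGACA ✗.
No overlap length from 1 to 6 is perfect, so the longest perfect 3' overlap is 0.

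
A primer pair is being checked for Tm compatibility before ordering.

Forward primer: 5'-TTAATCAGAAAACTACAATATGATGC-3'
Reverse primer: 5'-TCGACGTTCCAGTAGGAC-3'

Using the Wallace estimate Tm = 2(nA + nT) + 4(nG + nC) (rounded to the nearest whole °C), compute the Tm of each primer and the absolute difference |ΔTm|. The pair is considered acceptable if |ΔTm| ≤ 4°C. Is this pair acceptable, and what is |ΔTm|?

|ΔTm| = 10°C; the pair is not acceptable.

Forward: A=12 T=7 G=3 C=4 → Tm = 2·19 + 4·7 = 66°C.
Reverse: A=4 T=4 G=5 C=5 → Tm = 2·8 + 4·10 = 56°C.
|ΔTm| = |66 − 56| = 10°C, > 4°C.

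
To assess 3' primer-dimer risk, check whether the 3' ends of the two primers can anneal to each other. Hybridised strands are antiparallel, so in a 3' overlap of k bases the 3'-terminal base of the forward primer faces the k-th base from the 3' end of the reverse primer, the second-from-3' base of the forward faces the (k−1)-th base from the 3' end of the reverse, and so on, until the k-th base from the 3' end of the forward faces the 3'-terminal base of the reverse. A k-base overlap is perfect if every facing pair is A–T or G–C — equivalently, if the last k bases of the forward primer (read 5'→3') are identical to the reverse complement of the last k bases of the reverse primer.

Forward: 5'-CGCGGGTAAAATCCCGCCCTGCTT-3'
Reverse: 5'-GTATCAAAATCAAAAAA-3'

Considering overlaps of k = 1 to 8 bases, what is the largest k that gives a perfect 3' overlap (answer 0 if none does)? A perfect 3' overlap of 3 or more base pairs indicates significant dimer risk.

Longest perfect overlap: 2 complementary base pairs; below the dimer-risk threshold (threshold 3).

Last 8 bases (5'→3') — forward …CCCTGCTT, reverse …TCAAAAAA.
Reverse complement of the reverse primer's last 8 bases: TTTTTTGA; its first k bases are the reverse complement of the reverse primer's last k bases, so a perfect k-base overlap needs the forward primer's last k bases to equal them.
Comparing (forward last k vs required): k=1: T vs T ✓; k=2: TT vs TT ✓; k=3: CTT vs TTT ✗; k=4: GCTT vs TTTT ✗; k=5: TGCTT vs TTTTT ✗; k=6: CTGCTT vs TTTTTT ✗; k=7: CCTGCTT vs TTTTTTG ✗; k=8: CCCTGCTT vs TTTTTTGA ✗.
Perfect overlaps at k = 1, 2; the largest is 2.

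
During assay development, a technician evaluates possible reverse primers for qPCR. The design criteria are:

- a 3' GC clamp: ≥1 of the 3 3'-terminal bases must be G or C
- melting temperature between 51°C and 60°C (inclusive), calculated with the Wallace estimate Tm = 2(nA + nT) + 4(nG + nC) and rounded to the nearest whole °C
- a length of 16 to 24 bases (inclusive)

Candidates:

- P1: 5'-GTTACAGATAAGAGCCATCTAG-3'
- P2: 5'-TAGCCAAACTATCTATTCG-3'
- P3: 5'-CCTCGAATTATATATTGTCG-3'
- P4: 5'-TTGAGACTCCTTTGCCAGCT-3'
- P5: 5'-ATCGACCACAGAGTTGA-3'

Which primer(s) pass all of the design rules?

P1 (22 nt, A=8 T=5 G=5 C=4): 3' end TAG has 1 G/C ✓; Tm = 2·13 + 4·9 = 62°C, outside 51–60°C ✗; length 22 ✓ — fails.
P2 (19 nt, A=6 T=6 G=2 C=5): 3' end TCG has 2 G/C ✓; Tm = 2·12 + 4·7 = 52°C ✓; length 19 ✓ — passes.
P3 (20 nt, A=5 T=8 G=3 C=4): 3' end TCG has 2 G/C ✓; Tm = 2·13 + 4·7 = 54°C ✓; length 20 ✓ — passes.
P4 (20 nt, A=3 T=7 G=4 C=6): 3' end GCT has 2 G/C ✓; Tm = 2·10 + 4·10 = 60°C ✓; length 20 ✓ — passes.
P5 (17 nt, A=6 T=3 G=4 C=4): 3' end TGA has 1 G/C ✓; Tm = 2·9 + 4·8 = 50°C, outside 51–60°C ✗; length 17 ✓ — fails.

P2, P3 and P4.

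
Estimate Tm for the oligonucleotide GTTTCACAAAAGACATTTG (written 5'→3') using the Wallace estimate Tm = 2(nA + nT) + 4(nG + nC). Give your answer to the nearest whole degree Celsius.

50°C

Base counts: A=7, T=6, G=3, C=3 (length 19).
Tm = 2·(7+6) + 4·(3+3) = 2·13 + 4·6 = 26 + 24 = 50°C.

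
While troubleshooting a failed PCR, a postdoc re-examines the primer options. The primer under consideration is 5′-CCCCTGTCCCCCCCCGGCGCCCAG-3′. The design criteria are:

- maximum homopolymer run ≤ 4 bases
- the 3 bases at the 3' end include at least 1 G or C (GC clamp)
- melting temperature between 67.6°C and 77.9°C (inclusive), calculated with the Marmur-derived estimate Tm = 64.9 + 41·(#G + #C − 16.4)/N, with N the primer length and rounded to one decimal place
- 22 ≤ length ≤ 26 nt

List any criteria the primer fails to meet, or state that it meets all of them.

Fails: homopolymer run.

Base counts: A=1, T=2, G=5, C=16 (length 24).
homopolymer run: longest run = 8, exceeds 4 ✗
GC clamp: 3' end CAG has 2 G/C ✓
Tm: Tm = 64.9 + 41·(21 − 16.4)/24 = 72.8°C ✓
length: length 24 ✓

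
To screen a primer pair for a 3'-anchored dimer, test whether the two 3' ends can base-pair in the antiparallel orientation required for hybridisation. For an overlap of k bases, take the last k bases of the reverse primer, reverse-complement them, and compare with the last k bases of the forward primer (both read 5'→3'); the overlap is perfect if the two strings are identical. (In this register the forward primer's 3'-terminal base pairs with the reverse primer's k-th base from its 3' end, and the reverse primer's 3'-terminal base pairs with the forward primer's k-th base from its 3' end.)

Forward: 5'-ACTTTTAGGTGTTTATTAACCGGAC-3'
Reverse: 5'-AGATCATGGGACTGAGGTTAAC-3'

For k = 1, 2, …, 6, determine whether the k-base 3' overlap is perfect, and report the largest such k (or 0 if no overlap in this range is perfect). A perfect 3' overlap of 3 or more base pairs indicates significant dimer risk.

Longest perfect overlap: 0 complementary base pairs; below the dimer-risk threshold (threshold 3).

Last 6 bases (5'→3') — forward …CCGGAC, reverse …GTTAAC.
Reverse complement of the reverse primer's last 6 bases: GTTAAC; its first k bases are the reverse complement of the reverse primer's last k bases, so a perfect k-base overlap needs the forward primer's last k bases to equal them.
Comparing (forward last k vs required): k=1: C vs G ✗; k=2: AC vs GT ✗; k=3: GAC vs GTT ✗; k=4: GGAC vs GTTA ✗; k=5: CGGAC vs GTTAA ✗; k=6: CCGGAC vs GTTAAC ✗.
No overlap length from 1 to 6 is perfect, so the longest perfect 3' overlap is 0.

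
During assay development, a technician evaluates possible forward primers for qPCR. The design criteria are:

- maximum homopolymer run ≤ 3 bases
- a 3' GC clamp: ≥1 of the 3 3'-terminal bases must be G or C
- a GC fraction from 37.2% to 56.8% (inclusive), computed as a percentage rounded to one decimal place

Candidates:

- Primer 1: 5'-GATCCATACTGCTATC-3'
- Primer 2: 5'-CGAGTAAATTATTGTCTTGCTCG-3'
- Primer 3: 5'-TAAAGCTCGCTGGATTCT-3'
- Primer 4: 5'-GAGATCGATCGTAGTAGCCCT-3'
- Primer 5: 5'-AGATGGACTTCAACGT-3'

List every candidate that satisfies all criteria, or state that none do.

Primer 1, Primer 2, Primer 3, Primer 4 and Primer 5.

Primer 1 (16 nt, A=4 T=5 G=2 C=5): longest run = 2 ✓; 3' end ATC has 1 G/C ✓; GC 7/16 = 43.8% ✓ — passes.
Primer 2 (23 nt, A=5 T=9 G=5 C=4): longest run = 3 ✓; 3' end TCG has 2 G/C ✓; GC 9/23 = 39.1% ✓ — passes.
Primer 3 (18 nt, A=4 T=6 G=4 C=4): longest run = 3 ✓; 3' end TCT has 1 G/C ✓; GC 8/18 = 44.4% ✓ — passes.
Primer 4 (21 nt, A=5 T=5 G=6 C=5): longest run = 3 ✓; 3' end CCT has 2 G/C ✓; GC 11/21 = 52.4% ✓ — passes.
Primer 5 (16 nt, A=5 T=4 G=4 C=3): longest run = 2 ✓; 3' end CGT has 2 G/C ✓; GC 7/16 = 43.8% ✓ — passes.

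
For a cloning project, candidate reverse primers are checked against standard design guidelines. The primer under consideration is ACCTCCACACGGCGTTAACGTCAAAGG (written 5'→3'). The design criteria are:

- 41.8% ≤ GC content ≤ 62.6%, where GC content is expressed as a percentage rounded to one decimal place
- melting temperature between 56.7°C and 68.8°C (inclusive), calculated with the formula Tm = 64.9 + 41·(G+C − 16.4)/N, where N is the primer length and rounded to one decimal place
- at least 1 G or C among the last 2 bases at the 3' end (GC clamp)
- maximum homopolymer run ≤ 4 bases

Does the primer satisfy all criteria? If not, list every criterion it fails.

Base counts: A=8, T=4, G=6, C=9 (length 27).
GC content: GC 15/27 = 55.6% ✓
Tm: Tm = 64.9 + 41·(15 − 16.4)/27 = 62.8°C ✓
GC clamp: 3' end GG has 2 G/C ✓
homopolymer run: longest run = 3 ✓

Meets all criteria.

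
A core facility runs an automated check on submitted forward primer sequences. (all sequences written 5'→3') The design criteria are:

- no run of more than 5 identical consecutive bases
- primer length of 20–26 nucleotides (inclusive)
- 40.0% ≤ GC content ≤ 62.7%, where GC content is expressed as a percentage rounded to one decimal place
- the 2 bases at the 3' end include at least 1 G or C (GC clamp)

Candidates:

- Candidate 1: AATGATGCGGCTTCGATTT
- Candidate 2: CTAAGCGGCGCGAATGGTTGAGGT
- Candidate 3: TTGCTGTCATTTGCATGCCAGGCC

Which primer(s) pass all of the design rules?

Candidate 2 and Candidate 3.

Candidate 1 (19 nt, A=4 T=7 G=5 C=3): longest run = 3 ✓; length 19, outside 20–26 ✗; GC 8/19 = 42.1% ✓; 3' end TT has 0 G/C, need ≥1 ✗ — fails.
Candidate 2 (24 nt, A=5 T=5 G=10 C=4): longest run = 2 ✓; length 24 ✓; GC 14/24 = 58.3% ✓; 3' end GT has 1 G/C ✓ — passes.
Candidate 3 (24 nt, A=3 T=8 G=6 C=7): longest run = 3 ✓; length 24 ✓; GC 13/24 = 54.2% ✓; 3' end CC has 2 G/C ✓ — passes.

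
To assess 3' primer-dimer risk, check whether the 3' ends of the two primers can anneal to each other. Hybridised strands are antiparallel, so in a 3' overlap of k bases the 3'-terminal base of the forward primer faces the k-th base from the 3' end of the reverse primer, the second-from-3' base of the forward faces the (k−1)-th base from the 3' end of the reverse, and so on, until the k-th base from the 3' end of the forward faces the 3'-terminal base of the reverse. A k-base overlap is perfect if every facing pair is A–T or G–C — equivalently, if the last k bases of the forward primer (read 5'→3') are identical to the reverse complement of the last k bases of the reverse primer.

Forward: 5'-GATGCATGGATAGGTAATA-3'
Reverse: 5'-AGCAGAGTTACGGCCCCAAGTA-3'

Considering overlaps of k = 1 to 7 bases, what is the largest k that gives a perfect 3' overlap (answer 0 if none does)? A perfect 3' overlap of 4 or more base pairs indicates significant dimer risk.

Longest perfect overlap: 2 complementary base pairs; below the dimer-risk threshold (threshold 4).

Last 7 bases (5'→3') — forward …GGTAATA, reverse …CCAAGTA.
Reverse complement of the reverse primer's last 7 bases: TACTTGG; its first k bases are the reverse complement of the reverse primer's last k bases, so a perfect k-base overlap needs the forward primer's last k bases to equal them.
Comparing (forward last k vs required): k=1: A vs T ✗; k=2: TA vs TA ✓; k=3: ATA vs TAC ✗; k=4: AATA vs TACT ✗; k=5: TAATA vs TACTT ✗; k=6: GTAATA vs TACTTG ✗; k=7: GGTAATA vs TACTTGG ✗.
Only k = 2 is perfect, so the longest perfect 3' overlap is 2.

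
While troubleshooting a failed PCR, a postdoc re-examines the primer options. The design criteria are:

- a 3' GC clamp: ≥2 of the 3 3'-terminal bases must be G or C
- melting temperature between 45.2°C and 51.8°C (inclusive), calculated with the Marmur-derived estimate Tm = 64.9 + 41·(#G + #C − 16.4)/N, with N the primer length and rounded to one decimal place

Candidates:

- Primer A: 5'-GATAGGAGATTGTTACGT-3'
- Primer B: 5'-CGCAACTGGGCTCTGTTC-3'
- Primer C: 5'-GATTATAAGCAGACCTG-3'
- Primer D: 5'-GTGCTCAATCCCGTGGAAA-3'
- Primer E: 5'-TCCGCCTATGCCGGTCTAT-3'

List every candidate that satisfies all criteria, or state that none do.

None of the candidates satisfy all criteria.

Primer A (18 nt, A=5 T=6 G=6 C=1): 3' end CGT has 2 G/C ✓; Tm = 64.9 + 41·(7 − 16.4)/18 = 43.5°C, outside 45.2–51.8°C ✗ — fails.
Primer B (18 nt, A=2 T=5 G=5 C=6): 3' end TTC has 1 G/C, need ≥2 ✗; Tm = 64.9 + 41·(11 − 16.4)/18 = 52.6°C, outside 45.2–51.8°C ✗ — fails.
Primer C (17 nt, A=6 T=4 G=4 C=3): 3' end CTG has 2 G/C ✓; Tm = 64.9 + 41·(7 − 16.4)/17 = 42.2°C, outside 45.2–51.8°C ✗ — fails.
Primer D (19 nt, A=5 T=4 G=5 C=5): 3' end AAA has 0 G/C, need ≥2 ✗; Tm = 64.9 + 41·(10 − 16.4)/19 = 51.1°C ✓ — fails.
Primer E (19 nt, A=2 T=6 G=4 C=7): 3' end TAT has 0 G/C, need ≥2 ✗; Tm = 64.9 + 41·(11 − 16.4)/19 = 53.2°C, outside 45.2–51.8°C ✗ — fails.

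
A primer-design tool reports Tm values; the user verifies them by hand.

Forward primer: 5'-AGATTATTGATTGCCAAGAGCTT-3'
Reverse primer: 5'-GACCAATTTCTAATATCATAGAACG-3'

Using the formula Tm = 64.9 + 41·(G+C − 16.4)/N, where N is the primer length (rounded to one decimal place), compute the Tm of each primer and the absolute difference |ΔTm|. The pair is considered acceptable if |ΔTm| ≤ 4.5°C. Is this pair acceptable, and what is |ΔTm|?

Forward: G+C = 8, N = 23 → Tm = 64.9 + 41·(8 − 16.4)/23 = 49.9°C.
Reverse: G+C = 8, N = 25 → Tm = 64.9 + 41·(8 − 16.4)/25 = 51.1°C.
|ΔTm| = |49.9 − 51.1| = 1.2°C, ≤ 4.5°C.

|ΔTm| = 1.2°C; the pair is acceptable.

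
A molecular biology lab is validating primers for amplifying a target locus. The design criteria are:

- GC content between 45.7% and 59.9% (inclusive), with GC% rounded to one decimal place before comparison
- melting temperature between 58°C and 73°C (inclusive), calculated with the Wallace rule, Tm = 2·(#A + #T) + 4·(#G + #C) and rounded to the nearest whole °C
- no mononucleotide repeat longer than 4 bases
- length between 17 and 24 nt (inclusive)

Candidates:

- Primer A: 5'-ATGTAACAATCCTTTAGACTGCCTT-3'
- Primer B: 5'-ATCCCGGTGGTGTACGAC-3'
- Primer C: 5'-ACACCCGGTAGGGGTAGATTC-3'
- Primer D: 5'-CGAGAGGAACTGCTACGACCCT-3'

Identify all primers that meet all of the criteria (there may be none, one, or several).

Primer A (25 nt, A=7 T=9 G=3 C=6): GC 9/25 = 36.0%, outside 45.7–59.9% ✗; Tm = 2·16 + 4·9 = 68°C ✓; longest run = 3 ✓; length 25, outside 17–24 ✗ — fails.
Primer B (18 nt, A=3 T=4 G=6 C=5): GC 11/18 = 61.1%, outside 45.7–59.9% ✗; Tm = 2·7 + 4·11 = 58°C ✓; longest run = 3 ✓; length 18 ✓ — fails.
Primer C (21 nt, A=5 T=4 G=7 C=5): GC 12/21 = 57.1% ✓; Tm = 2·9 + 4·12 = 66°C ✓; longest run = 4 ✓; length 21 ✓ — passes.
Primer D (22 nt, A=6 T=3 G=6 C=7): GC 13/22 = 59.1% ✓; Tm = 2·9 + 4·13 = 70°C ✓; longest run = 3 ✓; length 22 ✓ — passes.

Primer C and Primer D.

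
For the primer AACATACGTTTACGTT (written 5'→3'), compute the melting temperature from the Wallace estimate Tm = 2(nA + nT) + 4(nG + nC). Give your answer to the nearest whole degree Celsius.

Base counts: A=5, T=6, G=2, C=3 (length 16).
Tm = 2·(5+6) + 4·(2+3) = 2·11 + 4·5 = 22 + 20 = 42°C.

42°C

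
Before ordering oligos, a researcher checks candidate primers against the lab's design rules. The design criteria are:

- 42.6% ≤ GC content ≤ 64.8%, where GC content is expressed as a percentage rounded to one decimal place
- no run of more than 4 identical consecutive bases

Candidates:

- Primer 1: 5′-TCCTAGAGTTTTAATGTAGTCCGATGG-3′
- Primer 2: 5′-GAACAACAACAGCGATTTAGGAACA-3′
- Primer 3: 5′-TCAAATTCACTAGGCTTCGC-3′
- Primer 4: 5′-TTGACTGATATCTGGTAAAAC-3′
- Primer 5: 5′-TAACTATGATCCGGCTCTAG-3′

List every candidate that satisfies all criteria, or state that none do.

Primer 1 (27 nt, A=6 T=10 G=7 C=4): GC 11/27 = 40.7%, outside 42.6–64.8% ✗; longest run = 4 ✓ — fails.
Primer 2 (25 nt, A=12 T=3 G=5 C=5): GC 10/25 = 40.0%, outside 42.6–64.8% ✗; longest run = 3 ✓ — fails.
Primer 3 (20 nt, A=5 T=6 G=3 C=6): GC 9/20 = 45.0% ✓; longest run = 3 ✓ — passes.
Primer 4 (21 nt, A=7 T=7 G=4 C=3): GC 7/21 = 33.3%, outside 42.6–64.8% ✗; longest run = 4 ✓ — fails.
Primer 5 (20 nt, A=5 T=6 G=4 C=5): GC 9/20 = 45.0% ✓; longest run = 2 ✓ — passes.

Primer 3 and Primer 5.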